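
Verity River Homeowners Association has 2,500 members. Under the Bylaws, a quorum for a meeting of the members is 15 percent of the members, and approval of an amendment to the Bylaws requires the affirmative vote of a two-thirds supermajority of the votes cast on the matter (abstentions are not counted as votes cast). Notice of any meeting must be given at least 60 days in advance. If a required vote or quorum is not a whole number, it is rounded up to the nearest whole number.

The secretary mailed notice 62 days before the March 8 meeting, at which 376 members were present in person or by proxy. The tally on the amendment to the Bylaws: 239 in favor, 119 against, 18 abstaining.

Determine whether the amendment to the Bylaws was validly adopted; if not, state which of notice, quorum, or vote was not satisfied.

Valid — all requirements satisfied.

Notice: 62 days given; 60 required. Satisfied.
Quorum: 15% of 2,500 = 375; 376 present. Satisfied.
Vote: requires two-thirds of the votes cast (376 − 18 abstaining = 358); 2/3 of 358 = 238.67, rounded up to 239, so 239 needed; 239 in favor. Satisfied.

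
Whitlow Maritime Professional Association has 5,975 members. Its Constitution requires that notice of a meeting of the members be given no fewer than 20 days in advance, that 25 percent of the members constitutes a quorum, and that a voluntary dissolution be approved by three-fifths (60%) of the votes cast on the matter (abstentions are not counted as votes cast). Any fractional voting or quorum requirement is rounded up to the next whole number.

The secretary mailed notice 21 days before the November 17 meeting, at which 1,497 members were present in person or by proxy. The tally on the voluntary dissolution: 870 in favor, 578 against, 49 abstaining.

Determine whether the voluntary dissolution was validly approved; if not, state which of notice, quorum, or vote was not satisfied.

Notice: 21 days given; 20 required. Satisfied.
Quorum: 25% of 5,975 = 1,493.75, rounded up to 1,494; 1,497 present. Satisfied.
Vote: requires three-fifths of the votes cast (1,497 − 49 abstaining = 1,448); 3/5 of 1448 = 868.80, rounded up to 869, so 869 needed; 870 in favor. Satisfied.

Valid — all requirements satisfied.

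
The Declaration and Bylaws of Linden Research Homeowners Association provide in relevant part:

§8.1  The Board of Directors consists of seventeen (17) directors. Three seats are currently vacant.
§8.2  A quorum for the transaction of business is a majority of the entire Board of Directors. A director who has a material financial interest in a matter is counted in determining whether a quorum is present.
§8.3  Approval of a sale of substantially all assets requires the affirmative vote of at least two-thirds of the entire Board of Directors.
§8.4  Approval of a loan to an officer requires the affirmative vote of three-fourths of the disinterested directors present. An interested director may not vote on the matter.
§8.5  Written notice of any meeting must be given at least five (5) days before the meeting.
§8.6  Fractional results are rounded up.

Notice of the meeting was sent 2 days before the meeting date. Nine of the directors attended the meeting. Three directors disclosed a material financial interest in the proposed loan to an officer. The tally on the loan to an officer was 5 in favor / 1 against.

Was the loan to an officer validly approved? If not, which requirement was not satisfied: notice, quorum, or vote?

Invalid — notice requirement not satisfied.

Notice: 2 days given; 5 required (2 < 5). Not satisfied.
Quorum: 9 present (interested directors count toward quorum); quorum is 9. Satisfied.
Vote: the loan to an officer requires three-fourths of the disinterested directors present (9 − 3 = 6). 3/4 of 6 = 4.50, rounded up to 5, so 5 affirmative votes are needed; 5 voted in favor. Satisfied.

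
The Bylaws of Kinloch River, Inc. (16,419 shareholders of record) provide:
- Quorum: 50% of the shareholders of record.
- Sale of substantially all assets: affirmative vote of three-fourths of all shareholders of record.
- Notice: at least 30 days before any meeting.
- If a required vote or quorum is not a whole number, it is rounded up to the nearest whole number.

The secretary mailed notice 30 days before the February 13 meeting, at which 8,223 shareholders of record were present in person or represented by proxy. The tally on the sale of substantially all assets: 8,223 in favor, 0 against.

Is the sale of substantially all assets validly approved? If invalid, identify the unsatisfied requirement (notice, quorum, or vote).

Notice: 30 days given; 30 required. Satisfied.
Quorum: 50% of 16,419 = 8,209.50, rounded up to 8,210; 8,223 present. Satisfied.
Vote: requires three-fourths of all shareholders of record (16,419); 3/4 of 16419 = 12314.25, rounded up to 12315, so 12,315 needed; 8,223 in favor. Not satisfied.

Invalid — vote requirement not satisfied.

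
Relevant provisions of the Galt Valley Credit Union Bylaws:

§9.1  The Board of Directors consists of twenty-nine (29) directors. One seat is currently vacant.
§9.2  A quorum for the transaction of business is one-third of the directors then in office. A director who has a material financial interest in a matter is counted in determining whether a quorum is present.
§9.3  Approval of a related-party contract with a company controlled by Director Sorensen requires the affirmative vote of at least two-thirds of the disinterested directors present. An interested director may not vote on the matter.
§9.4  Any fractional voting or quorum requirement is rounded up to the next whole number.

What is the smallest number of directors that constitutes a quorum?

10

1/3 of 28 = 9.33, rounded up to 10.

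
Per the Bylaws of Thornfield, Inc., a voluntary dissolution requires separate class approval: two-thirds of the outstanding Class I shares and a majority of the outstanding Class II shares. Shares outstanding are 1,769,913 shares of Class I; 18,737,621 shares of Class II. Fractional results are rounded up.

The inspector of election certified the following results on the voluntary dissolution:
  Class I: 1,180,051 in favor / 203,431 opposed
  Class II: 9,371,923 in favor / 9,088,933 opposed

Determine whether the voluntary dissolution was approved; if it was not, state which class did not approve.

Class I: 2/3 of 1769913 = 1179942; 1,179,942 required, 1,180,051 in favor — approved.
Class II: a majority of 18737621 is 9368811; 9,368,811 required, 9,371,923 in favor — approved.

Approved — every class gave the required vote.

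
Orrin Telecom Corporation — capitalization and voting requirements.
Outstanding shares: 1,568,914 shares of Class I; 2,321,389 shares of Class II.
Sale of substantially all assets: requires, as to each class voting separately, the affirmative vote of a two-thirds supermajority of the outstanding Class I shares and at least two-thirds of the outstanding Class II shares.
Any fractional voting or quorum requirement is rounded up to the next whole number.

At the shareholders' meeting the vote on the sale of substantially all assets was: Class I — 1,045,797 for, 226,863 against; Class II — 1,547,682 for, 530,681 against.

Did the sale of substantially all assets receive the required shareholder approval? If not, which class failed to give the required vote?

Class I: 2/3 of 1568914 = 1045942.67, rounded up to 1045943; 1,045,943 required, 1,045,797 in favor — not approved.
Class II: 2/3 of 2321389 = 1547592.67, rounded up to 1547593; 1,547,593 required, 1,547,682 in favor — approved.

Not approved — the Class I shares did not give the required vote.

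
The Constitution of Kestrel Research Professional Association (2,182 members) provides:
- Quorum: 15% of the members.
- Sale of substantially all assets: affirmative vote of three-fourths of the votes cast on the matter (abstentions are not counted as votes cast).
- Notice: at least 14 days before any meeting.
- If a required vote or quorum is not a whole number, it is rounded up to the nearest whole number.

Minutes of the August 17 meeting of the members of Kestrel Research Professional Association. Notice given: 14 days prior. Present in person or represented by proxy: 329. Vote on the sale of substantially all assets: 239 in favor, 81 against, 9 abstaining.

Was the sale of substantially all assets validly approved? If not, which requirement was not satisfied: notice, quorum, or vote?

Invalid — vote requirement not satisfied.

Notice: 14 days given; 14 required. Satisfied.
Quorum: 15% of 2,182 = 327.30, rounded up to 328; 329 present. Satisfied.
Vote: requires three-fourths of the votes cast (329 − 9 abstaining = 320); 3/4 of 320 = 240, so 240 needed; 239 in favor. Not satisfied.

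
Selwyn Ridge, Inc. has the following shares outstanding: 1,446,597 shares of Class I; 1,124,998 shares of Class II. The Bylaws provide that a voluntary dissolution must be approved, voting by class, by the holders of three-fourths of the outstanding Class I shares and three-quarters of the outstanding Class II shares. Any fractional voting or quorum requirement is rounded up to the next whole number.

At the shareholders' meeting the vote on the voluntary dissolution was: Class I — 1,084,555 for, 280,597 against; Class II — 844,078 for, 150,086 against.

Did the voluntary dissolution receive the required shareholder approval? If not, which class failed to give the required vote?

Not approved — the Class I shares did not give the required vote.

Class I: 3/4 of 1446597 = 1084947.75, rounded up to 1084948; 1,084,948 required, 1,084,555 in favor — not approved.
Class II: 3/4 of 1124998 = 843748.50, rounded up to 843749; 843,749 required, 844,078 in favor — approved.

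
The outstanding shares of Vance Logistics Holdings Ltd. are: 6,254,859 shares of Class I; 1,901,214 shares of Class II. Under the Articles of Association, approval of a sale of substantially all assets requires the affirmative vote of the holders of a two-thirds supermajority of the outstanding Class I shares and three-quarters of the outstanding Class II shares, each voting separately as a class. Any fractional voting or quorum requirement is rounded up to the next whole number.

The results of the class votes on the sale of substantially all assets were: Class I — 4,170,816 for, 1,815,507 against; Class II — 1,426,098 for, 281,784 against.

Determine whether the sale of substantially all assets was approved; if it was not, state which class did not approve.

Class I: 2/3 of 6254859 = 4169906; 4,169,906 required, 4,170,816 in favor — approved.
Class II: 3/4 of 1901214 = 1425910.50, rounded up to 1425911; 1,425,911 required, 1,426,098 in favor — approved.

Approved — every class gave the required vote.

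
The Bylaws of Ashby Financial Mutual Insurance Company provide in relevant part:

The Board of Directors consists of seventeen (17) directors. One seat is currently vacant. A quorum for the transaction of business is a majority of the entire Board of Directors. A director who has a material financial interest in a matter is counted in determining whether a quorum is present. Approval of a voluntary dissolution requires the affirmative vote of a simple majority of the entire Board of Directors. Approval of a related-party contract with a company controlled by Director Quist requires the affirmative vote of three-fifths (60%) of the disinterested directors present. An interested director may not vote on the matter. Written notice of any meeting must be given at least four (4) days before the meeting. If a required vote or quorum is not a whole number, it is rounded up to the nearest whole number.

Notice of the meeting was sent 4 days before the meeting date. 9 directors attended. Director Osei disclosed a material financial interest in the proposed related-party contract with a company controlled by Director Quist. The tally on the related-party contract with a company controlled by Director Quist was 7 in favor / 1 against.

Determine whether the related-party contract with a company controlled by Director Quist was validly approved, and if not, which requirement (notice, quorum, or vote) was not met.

Valid — all requirements satisfied.

Notice: 4 days given; 4 required (4 ≥ 4). Satisfied.
Quorum: 9 present (interested directors count toward quorum); quorum is 9. Satisfied.
Vote: the related-party contract with a company controlled by Director Quist requires three-fifths of the disinterested directors present (9 − 1 = 8). 3/5 of 8 = 4.80, rounded up to 5, so 5 affirmative votes are needed; 7 voted in favor. Satisfied.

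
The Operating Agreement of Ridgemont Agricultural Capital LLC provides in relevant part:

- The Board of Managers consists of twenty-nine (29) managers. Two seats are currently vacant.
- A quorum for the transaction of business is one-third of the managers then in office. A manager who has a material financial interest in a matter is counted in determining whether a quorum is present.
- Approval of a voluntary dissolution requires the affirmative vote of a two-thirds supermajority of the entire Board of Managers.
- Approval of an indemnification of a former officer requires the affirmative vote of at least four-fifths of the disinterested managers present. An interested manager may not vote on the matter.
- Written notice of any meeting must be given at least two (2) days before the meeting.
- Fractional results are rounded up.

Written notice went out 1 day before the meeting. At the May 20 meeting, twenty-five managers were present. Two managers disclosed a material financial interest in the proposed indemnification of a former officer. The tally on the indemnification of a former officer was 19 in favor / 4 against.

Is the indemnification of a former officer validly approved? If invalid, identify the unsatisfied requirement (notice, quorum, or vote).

Notice: 1 day given; 2 required (1 < 2). Not satisfied.
Quorum: 25 present (interested managers count toward quorum); quorum is 9. Satisfied.
Vote: the indemnification of a former officer requires four-fifths of the disinterested managers present (25 − 2 = 23). 4/5 of 23 = 18.40, rounded up to 19, so 19 affirmative votes are needed; 19 voted in favor. Satisfied.

Invalid — notice requirement not satisfied.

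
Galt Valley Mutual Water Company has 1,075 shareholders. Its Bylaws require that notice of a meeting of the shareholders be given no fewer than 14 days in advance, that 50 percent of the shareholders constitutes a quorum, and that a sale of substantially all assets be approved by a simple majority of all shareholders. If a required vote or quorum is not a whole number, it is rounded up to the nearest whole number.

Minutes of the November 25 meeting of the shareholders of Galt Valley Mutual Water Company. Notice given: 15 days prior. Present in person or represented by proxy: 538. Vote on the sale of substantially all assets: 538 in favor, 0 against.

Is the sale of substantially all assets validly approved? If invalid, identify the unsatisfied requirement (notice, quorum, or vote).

Valid — all requirements satisfied.

Notice: 15 days given; 14 required. Satisfied.
Quorum: 50% of 1,075 = 537.50, rounded up to 538; 538 present. Satisfied.
Vote: requires a majority of all shareholders (1,075); a majority of 1075 is 538, so 538 needed; 538 in favor. Satisfied.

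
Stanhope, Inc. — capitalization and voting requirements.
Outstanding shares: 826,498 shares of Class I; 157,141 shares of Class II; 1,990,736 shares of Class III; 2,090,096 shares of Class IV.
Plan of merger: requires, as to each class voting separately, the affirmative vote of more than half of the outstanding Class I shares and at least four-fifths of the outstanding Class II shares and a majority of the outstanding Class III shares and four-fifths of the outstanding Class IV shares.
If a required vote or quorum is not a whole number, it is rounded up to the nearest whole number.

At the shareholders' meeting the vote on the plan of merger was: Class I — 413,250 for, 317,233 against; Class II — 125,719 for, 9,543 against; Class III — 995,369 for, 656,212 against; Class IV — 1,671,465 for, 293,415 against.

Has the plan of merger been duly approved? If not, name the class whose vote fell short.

Class I: a majority of 826498 is 413250; 413,250 required, 413,250 in favor — approved.
Class II: 4/5 of 157141 = 125712.80, rounded up to 125713; 125,713 required, 125,719 in favor — approved.
Class III: a majority of 1990736 is 995369; 995,369 required, 995,369 in favor — approved.
Class IV: 4/5 of 2090096 = 1672076.80, rounded up to 1672077; 1,672,077 required, 1,671,465 in favor — not approved.

Not approved — the Class IV shares did not give the required vote.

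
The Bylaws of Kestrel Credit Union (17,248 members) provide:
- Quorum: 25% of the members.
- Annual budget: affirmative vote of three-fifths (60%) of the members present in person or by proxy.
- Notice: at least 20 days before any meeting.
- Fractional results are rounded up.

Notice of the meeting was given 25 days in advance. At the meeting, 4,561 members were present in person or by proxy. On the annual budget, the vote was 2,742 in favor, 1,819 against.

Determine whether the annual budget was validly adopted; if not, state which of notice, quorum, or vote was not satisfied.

Notice: 25 days given; 20 required. Satisfied.
Quorum: 25% of 17,248 = 4,312; 4,561 present. Satisfied.
Vote: requires three-fifths of those present (4,561); 3/5 of 4561 = 2736.60, rounded up to 2737, so 2,737 needed; 2,742 in favor. Satisfied.

Valid — all requirements satisfied.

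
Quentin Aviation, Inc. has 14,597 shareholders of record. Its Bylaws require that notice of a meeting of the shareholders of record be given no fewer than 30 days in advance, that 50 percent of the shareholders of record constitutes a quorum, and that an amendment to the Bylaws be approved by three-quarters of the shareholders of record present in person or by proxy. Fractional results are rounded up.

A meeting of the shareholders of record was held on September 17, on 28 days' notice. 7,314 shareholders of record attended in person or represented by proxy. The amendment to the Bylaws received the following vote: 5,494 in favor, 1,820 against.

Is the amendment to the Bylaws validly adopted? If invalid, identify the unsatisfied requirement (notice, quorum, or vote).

Invalid — notice requirement not satisfied.

Notice: 28 days given; 30 required. Not satisfied.
Quorum: 50% of 14,597 = 7,298.50, rounded up to 7,299; 7,314 present. Satisfied.
Vote: requires three-fourths of those present (7,314); 3/4 of 7314 = 5485.50, rounded up to 5486, so 5,486 needed; 5,494 in favor. Satisfied.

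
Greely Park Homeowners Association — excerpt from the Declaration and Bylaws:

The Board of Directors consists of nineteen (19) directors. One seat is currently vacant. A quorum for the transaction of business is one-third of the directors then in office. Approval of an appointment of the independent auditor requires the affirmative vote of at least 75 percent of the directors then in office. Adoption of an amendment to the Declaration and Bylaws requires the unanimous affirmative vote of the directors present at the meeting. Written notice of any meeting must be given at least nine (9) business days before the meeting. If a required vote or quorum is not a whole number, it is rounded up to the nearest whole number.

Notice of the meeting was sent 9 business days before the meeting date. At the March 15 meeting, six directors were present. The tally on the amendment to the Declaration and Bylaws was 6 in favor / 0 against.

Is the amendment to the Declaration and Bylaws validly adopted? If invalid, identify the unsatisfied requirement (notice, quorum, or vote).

Valid — all requirements satisfied.

Notice: 9 business days given; 9 required (9 ≥ 9). Satisfied.
Quorum: 6 present; quorum is 6. Satisfied.
Vote: the amendment to the Declaration and Bylaws requires the unanimous vote of the directors present (6). Unanimous means all 6, so 6 affirmative votes are needed; 6 voted in favor. Satisfied.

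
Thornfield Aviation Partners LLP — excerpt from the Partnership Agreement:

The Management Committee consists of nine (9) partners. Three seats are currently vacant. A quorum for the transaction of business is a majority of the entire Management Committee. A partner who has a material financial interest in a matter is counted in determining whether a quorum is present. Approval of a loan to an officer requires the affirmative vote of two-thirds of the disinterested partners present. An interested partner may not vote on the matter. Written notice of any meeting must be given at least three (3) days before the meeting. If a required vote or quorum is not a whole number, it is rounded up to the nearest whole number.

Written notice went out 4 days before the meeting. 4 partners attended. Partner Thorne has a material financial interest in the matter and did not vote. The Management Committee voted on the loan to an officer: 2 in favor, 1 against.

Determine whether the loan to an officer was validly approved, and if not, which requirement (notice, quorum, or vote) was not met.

Notice: 4 days given; 3 required (4 ≥ 3). Satisfied.
Quorum: 4 present (interested partners count toward quorum); quorum is 5. Not satisfied.
Vote: the loan to an officer requires two-thirds of the disinterested partners present (4 − 1 = 3). 2/3 of 3 = 2, so 2 affirmative votes are needed; 2 voted in favor. Satisfied. (Moot — without a quorum no business can be validly transacted.)

Invalid — quorum requirement not satisfied.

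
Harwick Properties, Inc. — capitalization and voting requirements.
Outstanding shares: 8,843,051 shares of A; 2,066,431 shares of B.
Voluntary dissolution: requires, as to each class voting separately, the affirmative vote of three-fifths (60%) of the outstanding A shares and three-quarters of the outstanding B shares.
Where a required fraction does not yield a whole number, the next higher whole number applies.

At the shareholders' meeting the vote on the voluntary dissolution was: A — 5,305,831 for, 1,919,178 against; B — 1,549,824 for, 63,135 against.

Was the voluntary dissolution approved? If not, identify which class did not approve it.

A: 3/5 of 8843051 = 5305830.60, rounded up to 5305831; 5,305,831 required, 5,305,831 in favor — approved.
B: 3/4 of 2066431 = 1549823.25, rounded up to 1549824; 1,549,824 required, 1,549,824 in favor — approved.

Approved — every class gave the required vote.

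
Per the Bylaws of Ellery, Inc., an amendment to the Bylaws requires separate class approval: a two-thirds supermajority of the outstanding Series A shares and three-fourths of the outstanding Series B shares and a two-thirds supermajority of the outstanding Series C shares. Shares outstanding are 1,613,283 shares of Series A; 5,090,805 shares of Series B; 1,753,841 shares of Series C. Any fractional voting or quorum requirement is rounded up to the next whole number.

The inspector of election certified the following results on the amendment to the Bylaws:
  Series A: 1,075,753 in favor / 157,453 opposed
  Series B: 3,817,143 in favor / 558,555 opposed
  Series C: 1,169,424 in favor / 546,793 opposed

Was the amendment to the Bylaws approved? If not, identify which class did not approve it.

Series A: 2/3 of 1613283 = 1075522; 1,075,522 required, 1,075,753 in favor — approved.
Series B: 3/4 of 5090805 = 3818103.75, rounded up to 3818104; 3,818,104 required, 3,817,143 in favor — not approved.
Series C: 2/3 of 1753841 = 1169227.33, rounded up to 1169228; 1,169,228 required, 1,169,424 in favor — approved.

Not approved — the Series B shares did not give the required vote.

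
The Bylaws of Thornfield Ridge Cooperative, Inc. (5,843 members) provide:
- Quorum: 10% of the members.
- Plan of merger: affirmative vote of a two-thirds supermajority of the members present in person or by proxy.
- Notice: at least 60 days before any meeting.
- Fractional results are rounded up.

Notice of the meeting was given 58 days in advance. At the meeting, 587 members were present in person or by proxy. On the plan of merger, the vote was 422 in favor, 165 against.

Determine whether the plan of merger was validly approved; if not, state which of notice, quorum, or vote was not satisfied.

Invalid — notice requirement not satisfied.

Notice: 58 days given; 60 required. Not satisfied.
Quorum: 10% of 5,843 = 584.30, rounded up to 585; 587 present. Satisfied.
Vote: requires two-thirds of those present (587); 2/3 of 587 = 391.33, rounded up to 392, so 392 needed; 422 in favor. Satisfied.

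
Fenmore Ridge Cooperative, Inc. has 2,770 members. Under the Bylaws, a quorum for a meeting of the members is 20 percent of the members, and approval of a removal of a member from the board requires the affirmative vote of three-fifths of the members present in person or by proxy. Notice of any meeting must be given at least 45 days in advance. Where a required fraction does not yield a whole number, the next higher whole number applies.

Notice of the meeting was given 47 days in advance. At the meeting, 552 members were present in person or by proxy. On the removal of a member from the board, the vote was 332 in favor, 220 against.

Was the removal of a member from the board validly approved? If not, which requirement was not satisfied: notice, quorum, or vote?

Notice: 47 days given; 45 required. Satisfied.
Quorum: 20% of 2,770 = 554; 552 present. Not satisfied.
Vote: requires three-fifths of those present (552); 3/5 of 552 = 331.20, rounded up to 332, so 332 needed; 332 in favor. Satisfied.

Invalid — quorum requirement not satisfied.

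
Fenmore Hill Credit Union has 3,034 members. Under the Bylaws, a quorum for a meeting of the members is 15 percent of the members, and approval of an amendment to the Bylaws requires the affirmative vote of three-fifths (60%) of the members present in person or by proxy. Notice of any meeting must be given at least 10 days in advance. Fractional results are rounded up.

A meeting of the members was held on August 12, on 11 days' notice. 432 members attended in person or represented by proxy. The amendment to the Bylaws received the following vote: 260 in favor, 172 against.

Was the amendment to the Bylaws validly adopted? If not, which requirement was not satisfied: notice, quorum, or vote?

Invalid — quorum requirement not satisfied.

Notice: 11 days given; 10 required. Satisfied.
Quorum: 15% of 3,034 = 455.10, rounded up to 456; 432 present. Not satisfied.
Vote: requires three-fifths of those present (432); 3/5 of 432 = 259.20, rounded up to 260, so 260 needed; 260 in favor. Satisfied.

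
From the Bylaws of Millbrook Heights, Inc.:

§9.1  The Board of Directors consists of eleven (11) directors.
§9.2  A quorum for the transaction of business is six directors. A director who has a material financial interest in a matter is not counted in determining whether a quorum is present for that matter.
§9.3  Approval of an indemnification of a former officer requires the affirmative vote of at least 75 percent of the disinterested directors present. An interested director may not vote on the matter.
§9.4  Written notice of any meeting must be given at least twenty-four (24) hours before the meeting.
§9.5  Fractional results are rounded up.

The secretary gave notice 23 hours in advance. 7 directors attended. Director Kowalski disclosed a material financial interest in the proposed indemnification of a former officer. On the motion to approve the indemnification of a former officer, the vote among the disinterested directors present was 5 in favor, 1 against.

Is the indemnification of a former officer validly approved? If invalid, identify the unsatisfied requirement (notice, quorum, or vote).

Notice: 23 hours given; 24 required (23 < 24). Not satisfied.
Quorum: 7 present, but the 1 interested director does not count, leaving 6. Quorum is 6. Satisfied.
Vote: the indemnification of a former officer requires three-fourths of the disinterested directors present (7 − 1 = 6). 3/4 of 6 = 4.50, rounded up to 5, so 5 affirmative votes are needed; 5 voted in favor. Satisfied.

Invalid — notice requirement not satisfied.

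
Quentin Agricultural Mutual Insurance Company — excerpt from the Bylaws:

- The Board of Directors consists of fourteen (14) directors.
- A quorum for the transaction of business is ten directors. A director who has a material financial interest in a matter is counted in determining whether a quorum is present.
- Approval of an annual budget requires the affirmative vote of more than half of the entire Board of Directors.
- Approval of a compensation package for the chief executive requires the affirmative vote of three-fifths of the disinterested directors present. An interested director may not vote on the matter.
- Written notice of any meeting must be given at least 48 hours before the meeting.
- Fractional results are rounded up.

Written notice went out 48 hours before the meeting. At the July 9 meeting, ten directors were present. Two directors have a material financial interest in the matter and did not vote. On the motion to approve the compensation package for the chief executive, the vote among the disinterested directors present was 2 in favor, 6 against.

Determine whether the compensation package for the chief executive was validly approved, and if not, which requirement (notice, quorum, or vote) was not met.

Notice: 48 hours given; 48 required (48 ≥ 48). Satisfied.
Quorum: 10 present (interested directors count toward quorum); quorum is 10. Satisfied.
Vote: the compensation package for the chief executive requires three-fifths of the disinterested directors present (10 − 2 = 8). 3/5 of 8 = 4.80, rounded up to 5, so 5 affirmative votes are needed; 2 voted in favor. Not satisfied.

Invalid — vote requirement not satisfied.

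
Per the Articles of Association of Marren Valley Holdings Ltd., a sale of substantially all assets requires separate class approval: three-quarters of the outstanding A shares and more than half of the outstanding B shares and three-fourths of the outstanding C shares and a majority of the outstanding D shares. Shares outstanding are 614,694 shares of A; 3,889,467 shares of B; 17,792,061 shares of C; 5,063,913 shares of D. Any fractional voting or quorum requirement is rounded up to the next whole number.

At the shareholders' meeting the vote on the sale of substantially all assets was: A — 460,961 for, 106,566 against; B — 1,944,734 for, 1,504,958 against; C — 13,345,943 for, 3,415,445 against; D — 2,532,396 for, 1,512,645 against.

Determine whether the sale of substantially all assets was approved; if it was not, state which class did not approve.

Not approved — the A shares did not give the required vote.

A: 3/4 of 614694 = 461020.50, rounded up to 461021; 461,021 required, 460,961 in favor — not approved.
B: a majority of 3889467 is 1944734; 1,944,734 required, 1,944,734 in favor — approved.
C: 3/4 of 17792061 = 13344045.75, rounded up to 13344046; 13,344,046 required, 13,345,943 in favor — approved.
D: a majority of 5063913 is 2531957; 2,531,957 required, 2,532,396 in favor — approved.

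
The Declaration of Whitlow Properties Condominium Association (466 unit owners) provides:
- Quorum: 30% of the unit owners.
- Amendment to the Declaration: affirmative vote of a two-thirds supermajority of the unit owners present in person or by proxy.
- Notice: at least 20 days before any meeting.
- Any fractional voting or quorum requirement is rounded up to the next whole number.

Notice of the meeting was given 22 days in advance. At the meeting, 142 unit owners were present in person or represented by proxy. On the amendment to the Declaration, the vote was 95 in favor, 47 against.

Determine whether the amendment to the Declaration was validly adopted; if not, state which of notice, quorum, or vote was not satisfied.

Notice: 22 days given; 20 required. Satisfied.
Quorum: 30% of 466 = 139.80, rounded up to 140; 142 present. Satisfied.
Vote: requires two-thirds of those present (142); 2/3 of 142 = 94.67, rounded up to 95, so 95 needed; 95 in favor. Satisfied.

Valid — all requirements satisfied.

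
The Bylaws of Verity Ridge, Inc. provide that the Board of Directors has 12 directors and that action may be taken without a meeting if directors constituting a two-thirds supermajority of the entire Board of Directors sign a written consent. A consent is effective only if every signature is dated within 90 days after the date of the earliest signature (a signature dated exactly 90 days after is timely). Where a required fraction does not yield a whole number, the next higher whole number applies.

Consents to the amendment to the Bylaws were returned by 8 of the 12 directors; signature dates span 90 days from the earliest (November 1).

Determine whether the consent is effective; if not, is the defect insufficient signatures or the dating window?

Signatures required: a two-thirds supermajority of 12 — 2/3 of 12 = 8, so 8 needed; 8 signed. Sufficient.
Dating window: the latest signature is 90 days after the earliest; the limit is 90 days. Within the window.

Effective — both the signature and dating-window requirements are satisfied.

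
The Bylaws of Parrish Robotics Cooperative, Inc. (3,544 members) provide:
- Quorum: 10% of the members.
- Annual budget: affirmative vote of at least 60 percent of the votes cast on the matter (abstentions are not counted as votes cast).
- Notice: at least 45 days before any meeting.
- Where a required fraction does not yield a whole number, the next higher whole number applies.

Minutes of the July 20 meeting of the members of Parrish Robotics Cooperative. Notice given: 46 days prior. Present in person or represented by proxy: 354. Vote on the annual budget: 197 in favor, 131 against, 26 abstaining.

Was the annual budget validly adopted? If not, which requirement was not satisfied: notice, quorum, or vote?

Invalid — quorum requirement not satisfied.

Notice: 46 days given; 45 required. Satisfied.
Quorum: 10% of 3,544 = 354.40, rounded up to 355; 354 present. Not satisfied.
Vote: requires three-fifths of the votes cast (354 − 26 abstaining = 328); 3/5 of 328 = 196.80, rounded up to 197, so 197 needed; 197 in favor. Satisfied.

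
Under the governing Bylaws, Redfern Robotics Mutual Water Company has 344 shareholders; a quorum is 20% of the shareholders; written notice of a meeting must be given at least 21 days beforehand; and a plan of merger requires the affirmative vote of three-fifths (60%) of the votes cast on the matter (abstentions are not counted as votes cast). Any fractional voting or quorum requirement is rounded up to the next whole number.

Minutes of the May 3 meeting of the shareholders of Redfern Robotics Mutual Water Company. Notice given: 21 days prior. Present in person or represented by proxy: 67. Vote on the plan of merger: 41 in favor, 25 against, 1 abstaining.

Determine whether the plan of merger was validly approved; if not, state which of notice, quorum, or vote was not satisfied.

Invalid — quorum requirement not satisfied.

Notice: 21 days given; 21 required. Satisfied.
Quorum: 20% of 344 = 68.80, rounded up to 69; 67 present. Not satisfied.
Vote: requires three-fifths of the votes cast (67 − 1 abstaining = 66); 3/5 of 66 = 39.60, rounded up to 40, so 40 needed; 41 in favor. Satisfied.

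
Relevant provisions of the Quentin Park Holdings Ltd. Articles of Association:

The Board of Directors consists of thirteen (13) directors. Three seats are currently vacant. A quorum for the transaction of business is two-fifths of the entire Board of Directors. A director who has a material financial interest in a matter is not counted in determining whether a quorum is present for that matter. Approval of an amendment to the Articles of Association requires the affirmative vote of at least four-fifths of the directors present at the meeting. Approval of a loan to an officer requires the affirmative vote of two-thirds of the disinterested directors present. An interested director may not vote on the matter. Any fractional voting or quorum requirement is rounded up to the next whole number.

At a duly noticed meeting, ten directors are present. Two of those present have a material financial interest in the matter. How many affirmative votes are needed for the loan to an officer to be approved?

6

The loan to an officer requires two-thirds of the disinterested directors present (10 − 2 = 8).
2/3 of 8 = 5.33, rounded up to 6.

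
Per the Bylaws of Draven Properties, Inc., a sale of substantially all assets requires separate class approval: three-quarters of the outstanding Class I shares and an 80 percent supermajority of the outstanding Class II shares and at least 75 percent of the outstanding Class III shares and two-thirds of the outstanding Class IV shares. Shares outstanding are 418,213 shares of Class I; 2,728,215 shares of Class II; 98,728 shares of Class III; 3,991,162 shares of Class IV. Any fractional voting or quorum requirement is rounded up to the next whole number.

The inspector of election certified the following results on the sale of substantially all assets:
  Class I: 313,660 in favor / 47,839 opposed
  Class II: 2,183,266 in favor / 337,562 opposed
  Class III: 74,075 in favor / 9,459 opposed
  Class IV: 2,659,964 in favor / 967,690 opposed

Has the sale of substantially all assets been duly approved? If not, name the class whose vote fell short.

Not approved — the Class IV shares did not give the required vote.

Class I: 3/4 of 418213 = 313659.75, rounded up to 313660; 313,660 required, 313,660 in favor — approved.
Class II: 4/5 of 2728215 = 2182572; 2,182,572 required, 2,183,266 in favor — approved.
Class III: 3/4 of 98728 = 74046; 74,046 required, 74,075 in favor — approved.
Class IV: 2/3 of 3991162 = 2660774.67, rounded up to 2660775; 2,660,775 required, 2,659,964 in favor — not approved.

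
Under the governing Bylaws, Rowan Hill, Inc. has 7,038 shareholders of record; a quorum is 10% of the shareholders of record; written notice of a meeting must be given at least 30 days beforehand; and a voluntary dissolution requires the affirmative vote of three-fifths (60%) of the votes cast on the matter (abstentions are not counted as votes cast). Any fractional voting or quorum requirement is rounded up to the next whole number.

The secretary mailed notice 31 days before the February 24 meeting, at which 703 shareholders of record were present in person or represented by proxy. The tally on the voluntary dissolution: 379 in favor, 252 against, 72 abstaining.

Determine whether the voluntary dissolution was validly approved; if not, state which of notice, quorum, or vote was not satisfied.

Notice: 31 days given; 30 required. Satisfied.
Quorum: 10% of 7,038 = 703.80, rounded up to 704; 703 present. Not satisfied.
Vote: requires three-fifths of the votes cast (703 − 72 abstaining = 631); 3/5 of 631 = 378.60, rounded up to 379, so 379 needed; 379 in favor. Satisfied.

Invalid — quorum requirement not satisfied.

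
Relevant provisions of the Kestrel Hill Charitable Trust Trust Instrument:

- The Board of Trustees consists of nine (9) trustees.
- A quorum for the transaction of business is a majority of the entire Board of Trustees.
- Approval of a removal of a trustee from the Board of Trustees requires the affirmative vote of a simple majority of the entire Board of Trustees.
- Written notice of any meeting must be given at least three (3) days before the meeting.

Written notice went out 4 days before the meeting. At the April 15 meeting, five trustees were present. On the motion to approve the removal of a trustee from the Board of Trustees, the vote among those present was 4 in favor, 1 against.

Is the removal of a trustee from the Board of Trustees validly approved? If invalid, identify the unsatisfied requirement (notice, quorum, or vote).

Invalid — vote requirement not satisfied.

Notice: 4 days given; 3 required (4 ≥ 3). Satisfied.
Quorum: 5 present; quorum is 5. Satisfied.
Vote: the removal of a trustee from the Board of Trustees requires a majority of the entire Board of Trustees (9). A majority of 9 is 5, so 5 affirmative votes are needed; 4 voted in favor. Not satisfied.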